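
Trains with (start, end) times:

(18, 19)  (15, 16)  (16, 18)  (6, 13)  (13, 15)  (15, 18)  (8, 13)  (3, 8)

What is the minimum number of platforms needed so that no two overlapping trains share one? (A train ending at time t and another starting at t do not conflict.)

starts: [3, 6, 8, 13, 15, 15, 16, 18]
ends:   [8, 13, 13, 15, 16, 18, 18, 19]
s3→1 s6→2  — peak 2.

2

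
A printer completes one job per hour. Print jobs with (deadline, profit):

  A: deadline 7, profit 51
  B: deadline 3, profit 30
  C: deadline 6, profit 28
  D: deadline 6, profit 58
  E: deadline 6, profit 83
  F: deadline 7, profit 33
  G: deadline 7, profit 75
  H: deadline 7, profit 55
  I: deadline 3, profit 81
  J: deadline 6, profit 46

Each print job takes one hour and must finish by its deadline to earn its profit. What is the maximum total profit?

Take jobs in profit order; each goes to the latest open slot no later than its deadline.
Profit order: E=83 I=81 G=75 D=58 H=55 A=51 J=46 F=33 B=30 C=28
Assign: E→slot 6, I→slot 3, G→slot 7, D→slot 5, H→slot 4, A→slot 2, J→slot 1, F skipped, B skipped, C skipped.
Slots: [1:J] [2:A] [3:I] [4:H] [5:D] [6:E] [7:G]
Profit = 46 + 51 + 81 + 55 + 58 + 83 + 75 = 449

449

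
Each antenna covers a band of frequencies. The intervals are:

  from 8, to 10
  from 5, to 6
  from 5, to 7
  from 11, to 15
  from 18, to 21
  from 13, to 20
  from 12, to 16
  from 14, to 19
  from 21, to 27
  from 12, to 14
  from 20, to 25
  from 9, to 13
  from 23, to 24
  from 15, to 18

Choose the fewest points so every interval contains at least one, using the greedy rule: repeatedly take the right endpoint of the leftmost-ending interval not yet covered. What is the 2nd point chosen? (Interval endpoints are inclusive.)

10

Process intervals by earliest right end; each time one isn't hit yet, stab at its right endpoint.
Sorted: [5,6] [5,7] [8,10] [9,13] [12,14] [11,15] [12,16] [15,18] [14,19] [13,20] [18,21] [23,24] [20,25] [21,27]
{[5,6],[5,7]} hit by 6; {[8,10],[9,13]} hit by 10; {[12,14],[11,15],[12,16]} hit by 14; {[15,18],[14,19],[13,20],[18,21]} hit by 18; {[23,24],[20,25],[21,27]} hit by 24.
Points: 6, 10, 14, 18, 24 (5 total).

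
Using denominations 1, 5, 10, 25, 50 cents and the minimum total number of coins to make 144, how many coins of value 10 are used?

1

144 − 2×50→44 − 1×25→19 − 1×10→9 − 1×5→4 − 4×1→0
Count of 10: 1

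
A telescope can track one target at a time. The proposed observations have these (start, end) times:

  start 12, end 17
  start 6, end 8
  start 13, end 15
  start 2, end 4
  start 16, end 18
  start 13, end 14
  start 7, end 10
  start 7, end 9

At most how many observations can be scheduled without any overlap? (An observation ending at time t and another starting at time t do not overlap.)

4

Sorted by end: (2,4)  (6,8)  (7,9)  (7,10)  (13,14)  (13,15)  (12,17)  (16,18)
take (2,4); take (6,8); skip (7,10); take (13,14); skip (12,17); take (16,18).
Selected 4 observations.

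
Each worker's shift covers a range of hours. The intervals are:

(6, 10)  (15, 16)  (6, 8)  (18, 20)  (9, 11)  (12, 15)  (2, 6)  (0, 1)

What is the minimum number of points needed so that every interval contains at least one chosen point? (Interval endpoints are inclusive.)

5

Sorted: [0,1] [2,6] [6,8] [6,10] [9,11] [12,15] [15,16] [18,20]
{[0,1]} hit by 1; {[2,6],[6,8],[6,10]} hit by 6; {[9,11]} hit by 11; {[12,15],[15,16]} hit by 15; {[18,20]} hit by 20.
Points: 1, 6, 11, 15, 20 (5 total).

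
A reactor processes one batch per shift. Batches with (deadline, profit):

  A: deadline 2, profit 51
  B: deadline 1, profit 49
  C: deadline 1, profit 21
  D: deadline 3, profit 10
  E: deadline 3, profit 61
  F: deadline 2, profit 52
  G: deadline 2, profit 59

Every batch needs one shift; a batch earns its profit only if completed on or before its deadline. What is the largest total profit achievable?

172

Sort by profit descending; place each in the latest free slot ≤ its deadline.
By profit: E(d3,61), G(d2,59), F(d2,52), A(d2,51), B(d1,49), C(d1,21), D(d3,10)
E→slot 3; G→slot 2; F→slot 1; A skipped; B skipped; C skipped; D skipped.
Profit = 52 + 59 + 61 = 172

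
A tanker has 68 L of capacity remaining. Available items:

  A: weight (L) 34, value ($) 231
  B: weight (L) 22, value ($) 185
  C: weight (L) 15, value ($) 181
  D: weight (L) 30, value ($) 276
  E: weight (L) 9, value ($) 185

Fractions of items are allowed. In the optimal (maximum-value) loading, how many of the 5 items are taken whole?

3

Greedy by value/weight ratio, highest first.
Ratios (sorted): E 20.56, C 12.07, D 9.20, B 8.41, A 6.79
take E (9 @ 185); take C (15 @ 181); take D (30 @ 276); take 14/22 of B → 117.73. Capacity used 68/68.
3 item(s) taken whole; one partial (take 14/22 of B).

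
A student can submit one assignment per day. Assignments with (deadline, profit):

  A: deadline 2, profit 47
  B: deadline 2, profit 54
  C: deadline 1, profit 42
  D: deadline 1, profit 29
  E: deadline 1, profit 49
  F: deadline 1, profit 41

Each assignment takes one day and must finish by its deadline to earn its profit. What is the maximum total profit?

Sort by profit descending; place each in the latest free slot ≤ its deadline.
By profit: B(d2,54), E(d1,49), A(d2,47), C(d1,42), F(d1,41), D(d1,29)
B→slot 2; E→slot 1; A skipped; C skipped; F skipped; D skipped.
Profit = 49 + 54 = 103

103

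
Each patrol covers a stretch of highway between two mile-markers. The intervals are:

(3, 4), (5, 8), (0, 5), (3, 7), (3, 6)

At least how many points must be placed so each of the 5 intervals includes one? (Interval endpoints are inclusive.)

2

Sort by right endpoint; whenever an interval is uncovered, place a point at its right end.
Sorted: [3,4] [0,5] [3,6] [3,7] [5,8]
{[3,4],[0,5],[3,6],[3,7]} hit by 4; {[5,8]} hit by 8.
Points: 4, 8 (2 total).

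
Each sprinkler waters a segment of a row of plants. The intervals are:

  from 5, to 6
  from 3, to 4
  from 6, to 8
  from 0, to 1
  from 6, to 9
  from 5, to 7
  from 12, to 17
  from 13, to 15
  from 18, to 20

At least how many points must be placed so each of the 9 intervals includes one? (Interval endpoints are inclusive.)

5

Process intervals by earliest right end; each time one isn't hit yet, stab at its right endpoint.
Sorted: [0,1] [3,4] [5,6] [5,7] [6,8] [6,9] [13,15] [12,17] [18,20]
{[0,1]} hit by 1; {[3,4]} hit by 4; {[5,6],[5,7],[6,8],[6,9]} hit by 6; {[13,15],[12,17]} hit by 15; {[18,20]} hit by 20.
Points: 1, 4, 6, 15, 20 (5 total).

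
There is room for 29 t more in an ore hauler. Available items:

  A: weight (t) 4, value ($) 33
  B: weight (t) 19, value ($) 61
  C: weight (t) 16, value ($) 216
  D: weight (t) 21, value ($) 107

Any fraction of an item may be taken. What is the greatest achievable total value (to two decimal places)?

294.86

Sort by value per unit weight and fill in that order.
Ratios (sorted): C 13.50, A 8.25, D 5.10, B 3.21
take C (16 @ 216); take A (4 @ 33); take 9/21 of D → 45.86. Capacity used 29/29.
Total value = 294.86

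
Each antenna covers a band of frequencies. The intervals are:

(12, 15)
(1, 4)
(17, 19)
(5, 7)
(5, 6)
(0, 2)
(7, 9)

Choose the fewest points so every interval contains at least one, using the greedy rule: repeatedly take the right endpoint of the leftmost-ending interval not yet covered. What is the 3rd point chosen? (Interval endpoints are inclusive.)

9

Process intervals by earliest right end; each time one isn't hit yet, stab at its right endpoint.
Sorted: [0,2] [1,4] [5,6] [5,7] [7,9] [12,15] [17,19]
{[0,2],[1,4]} hit by 2; {[5,6],[5,7]} hit by 6; {[7,9]} hit by 9; {[12,15]} hit by 15; {[17,19]} hit by 19.
Points: 2, 6, 9, 15, 19 (5 total).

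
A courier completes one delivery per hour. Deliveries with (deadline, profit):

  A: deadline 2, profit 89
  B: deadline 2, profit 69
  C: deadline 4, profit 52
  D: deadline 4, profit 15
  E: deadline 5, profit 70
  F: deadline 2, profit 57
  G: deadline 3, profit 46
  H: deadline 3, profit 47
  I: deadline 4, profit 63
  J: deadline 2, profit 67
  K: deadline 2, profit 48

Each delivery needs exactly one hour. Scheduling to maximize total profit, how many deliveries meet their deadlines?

5

Sort by profit descending; place each in the latest free slot ≤ its deadline.
Profit order: A=89 E=70 B=69 J=67 I=63 F=57 C=52 K=48 H=47 G=46 D=15
Assign: A→slot 2, E→slot 5, B→slot 1, J skipped, I→slot 4, F skipped, C→slot 3, K skipped, H skipped, G skipped, D skipped.
Slots: [1:B] [2:A] [3:C] [4:I] [5:E]
5 of 11 scheduled.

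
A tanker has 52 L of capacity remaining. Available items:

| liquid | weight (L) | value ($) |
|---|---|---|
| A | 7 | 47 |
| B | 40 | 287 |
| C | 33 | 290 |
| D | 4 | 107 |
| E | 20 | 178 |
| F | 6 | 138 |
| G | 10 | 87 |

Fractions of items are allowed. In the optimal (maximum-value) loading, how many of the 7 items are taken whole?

Greedy by value/weight ratio, highest first.
Ratios (sorted): D 26.75, F 23.00, E 8.90, C 8.79, G 8.70, B 7.17, A 6.71
take D (4 @ 107); take F (6 @ 138); take E (20 @ 178); take 22/33 of C → 193.33. Capacity used 52/52.
3 item(s) taken whole; one partial (take 22/33 of C).

3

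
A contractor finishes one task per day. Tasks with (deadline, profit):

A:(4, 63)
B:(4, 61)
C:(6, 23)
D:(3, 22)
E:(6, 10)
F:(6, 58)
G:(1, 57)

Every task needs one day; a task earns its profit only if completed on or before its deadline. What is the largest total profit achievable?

284

Take jobs in profit order; each goes to the latest open slot no later than its deadline.
Profit order: A=63 B=61 F=58 G=57 C=23 D=22 E=10
Assign: A→slot 4, B→slot 3, F→slot 6, G→slot 1, C→slot 5, D→slot 2, E skipped.
Slots: [1:G] [2:D] [3:B] [4:A] [5:C] [6:F]
Profit = 57 + 22 + 61 + 63 + 23 + 58 = 284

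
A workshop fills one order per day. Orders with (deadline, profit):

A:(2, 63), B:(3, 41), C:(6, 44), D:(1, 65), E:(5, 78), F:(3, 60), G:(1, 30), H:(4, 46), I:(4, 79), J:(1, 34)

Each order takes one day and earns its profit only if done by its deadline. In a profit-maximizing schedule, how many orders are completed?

6

Take jobs in profit order; each goes to the latest open slot no later than its deadline.
Profit order: I=79 E=78 D=65 A=63 F=60 H=46 C=44 B=41 J=34 G=30
Assign: I→slot 4, E→slot 5, D→slot 1, A→slot 2, F→slot 3, H skipped, C→slot 6, B skipped, J skipped, G skipped.
Slots: [1:D] [2:A] [3:F] [4:I] [5:E] [6:C]
6 of 10 scheduled.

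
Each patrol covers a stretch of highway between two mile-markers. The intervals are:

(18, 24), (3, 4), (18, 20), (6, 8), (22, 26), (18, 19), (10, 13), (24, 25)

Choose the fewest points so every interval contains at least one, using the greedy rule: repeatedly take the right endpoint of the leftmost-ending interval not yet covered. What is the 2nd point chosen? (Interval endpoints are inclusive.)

Sorted: [3,4] [6,8] [10,13] [18,19] [18,20] [18,24] [24,25] [22,26]
{[3,4]} hit by 4; {[6,8]} hit by 8; {[10,13]} hit by 13; {[18,19],[18,20],[18,24]} hit by 19; {[24,25],[22,26]} hit by 25.
Points: 4, 8, 13, 19, 25 (5 total).

8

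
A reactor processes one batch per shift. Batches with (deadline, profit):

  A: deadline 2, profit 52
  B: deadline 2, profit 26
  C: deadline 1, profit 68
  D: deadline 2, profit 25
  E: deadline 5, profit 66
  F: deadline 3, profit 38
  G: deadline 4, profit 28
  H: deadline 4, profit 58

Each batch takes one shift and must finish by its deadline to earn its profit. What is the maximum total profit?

282

Profit order: C=68 E=66 H=58 A=52 F=38 G=28 B=26 D=25
Assign: C→slot 1, E→slot 5, H→slot 4, A→slot 2, F→slot 3, G skipped, B skipped, D skipped.
Slots: [1:C] [2:A] [3:F] [4:H] [5:E]
Profit = 68 + 52 + 38 + 58 + 66 = 282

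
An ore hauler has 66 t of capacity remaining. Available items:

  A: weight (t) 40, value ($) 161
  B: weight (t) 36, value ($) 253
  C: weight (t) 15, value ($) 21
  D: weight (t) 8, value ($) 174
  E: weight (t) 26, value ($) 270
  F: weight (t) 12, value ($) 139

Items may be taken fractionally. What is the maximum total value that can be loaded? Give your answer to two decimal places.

723.56

Sort by value per unit weight and fill in that order.
Order: D (174/8=21.75) > F (139/12=11.58) > E (270/26=10.38) > B (253/36=7.03) > A (161/40=4.03) > C (21/15=1.40)
Fill: take D (8 @ 174) → take F (12 @ 139) → take E (26 @ 270) → take 20/36 of B → 140.56; 66/66 used.
Total value = 723.56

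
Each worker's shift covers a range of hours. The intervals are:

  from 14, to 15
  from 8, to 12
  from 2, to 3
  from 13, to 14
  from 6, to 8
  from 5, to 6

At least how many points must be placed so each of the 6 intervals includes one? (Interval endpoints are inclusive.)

Sorted: [2,3] [5,6] [6,8] [8,12] [13,14] [14,15]
{[2,3]} hit by 3; {[5,6],[6,8]} hit by 6; {[8,12]} hit by 12; {[13,14],[14,15]} hit by 14.
Points: 3, 6, 12, 14 (4 total).

4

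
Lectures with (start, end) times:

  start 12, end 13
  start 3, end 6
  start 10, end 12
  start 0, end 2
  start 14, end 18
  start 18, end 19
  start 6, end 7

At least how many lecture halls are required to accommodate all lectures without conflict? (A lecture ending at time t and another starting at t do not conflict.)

starts: [0, 3, 6, 10, 12, 14, 18]
ends:   [2, 6, 7, 12, 13, 18, 19]
s0→1  — peak 1.

1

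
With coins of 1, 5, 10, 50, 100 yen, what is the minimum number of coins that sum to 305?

Greedy: take as many of the largest coin as possible, then repeat with the remainder.
305 = 3×100 + 1×5
Total coins = 3 + 1 = 4

4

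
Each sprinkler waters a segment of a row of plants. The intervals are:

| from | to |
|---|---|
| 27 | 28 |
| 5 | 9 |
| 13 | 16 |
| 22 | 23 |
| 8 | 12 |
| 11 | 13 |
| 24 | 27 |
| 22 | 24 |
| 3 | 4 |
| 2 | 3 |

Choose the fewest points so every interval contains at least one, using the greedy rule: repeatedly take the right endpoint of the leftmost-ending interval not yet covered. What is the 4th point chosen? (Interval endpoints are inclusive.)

23

Sorted: [2,3] [3,4] [5,9] [8,12] [11,13] [13,16] [22,23] [22,24] [24,27] [27,28]
{[2,3],[3,4]} hit by 3; {[5,9],[8,12]} hit by 9; {[11,13],[13,16]} hit by 13; {[22,23],[22,24]} hit by 23; {[24,27],[27,28]} hit by 27.
Points: 3, 9, 13, 23, 27 (5 total).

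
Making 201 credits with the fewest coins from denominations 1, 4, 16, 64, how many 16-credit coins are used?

0

Use the largest denomination that fits, subtract, and repeat.
201 − 3×64→9 − 2×4→1 − 1×1→0
Count of 16: 0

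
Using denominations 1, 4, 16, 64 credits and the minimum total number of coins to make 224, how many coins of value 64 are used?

3

Greedy: take as many of the largest coin as possible, then repeat with the remainder.
224 − 3×64→32 − 2×16→0
Count of 64: 3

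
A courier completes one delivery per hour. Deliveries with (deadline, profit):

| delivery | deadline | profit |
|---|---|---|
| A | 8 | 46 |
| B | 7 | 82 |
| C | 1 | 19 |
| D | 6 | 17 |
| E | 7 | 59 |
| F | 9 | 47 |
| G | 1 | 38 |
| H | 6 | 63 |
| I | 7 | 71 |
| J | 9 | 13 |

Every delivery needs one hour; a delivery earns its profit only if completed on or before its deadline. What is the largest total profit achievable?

436

Sort by profit descending; place each in the latest free slot ≤ its deadline.
By profit: B(d7,82), I(d7,71), H(d6,63), E(d7,59), F(d9,47), A(d8,46), G(d1,38), C(d1,19), D(d6,17), J(d9,13)
B→slot 7; I→slot 6; H→slot 5; E→slot 4; F→slot 9; A→slot 8; G→slot 1; C skipped; D→slot 3; J→slot 2.
Profit = 38 + 13 + 17 + 59 + 63 + 71 + 82 + 46 + 47 = 436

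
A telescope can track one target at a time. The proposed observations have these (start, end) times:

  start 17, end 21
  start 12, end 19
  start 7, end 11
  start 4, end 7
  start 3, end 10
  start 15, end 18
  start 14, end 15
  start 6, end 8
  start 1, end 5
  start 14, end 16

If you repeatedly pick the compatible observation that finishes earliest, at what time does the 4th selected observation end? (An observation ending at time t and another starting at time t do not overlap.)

18

Sort by end time and greedily take each interval whose start is ≥ the last chosen end.
By end time: (1,5), (4,7), (6,8), (3,10), (7,11), (14,15), (14,16), (15,18), (12,19), (17,21).
Pick (1,5); next start ≥ 5 → (6,8); next start ≥ 8 → (14,15); next start ≥ 15 → (15,18).
Selected: (1,5) (6,8) (14,15) (15,18)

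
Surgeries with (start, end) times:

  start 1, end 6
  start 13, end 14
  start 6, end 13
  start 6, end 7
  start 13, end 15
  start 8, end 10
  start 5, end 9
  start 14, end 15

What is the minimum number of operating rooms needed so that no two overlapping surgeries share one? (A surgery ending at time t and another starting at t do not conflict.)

3

The answer is the maximum number of intervals overlapping at any instant.
Events (time:±→running): 1:+→1 5:+→2 6:-→1 6:+→2 6:+→3 … peak 3.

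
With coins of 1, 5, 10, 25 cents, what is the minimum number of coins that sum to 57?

Use the largest denomination that fits, subtract, and repeat.
57 = 2×25 + 1×5 + 2×1
Total coins = 2 + 1 + 2 = 5

5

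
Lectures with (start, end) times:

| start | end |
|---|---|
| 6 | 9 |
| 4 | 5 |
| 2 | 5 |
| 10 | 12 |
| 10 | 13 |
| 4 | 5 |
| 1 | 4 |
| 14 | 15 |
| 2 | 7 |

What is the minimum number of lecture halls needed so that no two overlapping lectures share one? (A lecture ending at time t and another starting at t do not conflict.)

4

Count concurrent intervals with a sweep; the peak is the room count.
starts: [1, 2, 2, 4, 4, 6, 10, 10, 14]
ends:   [4, 5, 5, 5, 7, 9, 12, 13, 15]
s1→1 s2→2 s2→3 e4→2 s4→3 s4→4  — peak 4.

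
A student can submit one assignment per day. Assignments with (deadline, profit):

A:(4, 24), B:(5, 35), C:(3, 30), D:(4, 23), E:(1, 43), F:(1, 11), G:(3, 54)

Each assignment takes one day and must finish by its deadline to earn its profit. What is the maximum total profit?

By profit: G(d3,54), E(d1,43), B(d5,35), C(d3,30), A(d4,24), D(d4,23), F(d1,11)
G→slot 3; E→slot 1; B→slot 5; C→slot 2; A→slot 4; D skipped; F skipped.
Profit = 43 + 30 + 54 + 24 + 35 = 186

186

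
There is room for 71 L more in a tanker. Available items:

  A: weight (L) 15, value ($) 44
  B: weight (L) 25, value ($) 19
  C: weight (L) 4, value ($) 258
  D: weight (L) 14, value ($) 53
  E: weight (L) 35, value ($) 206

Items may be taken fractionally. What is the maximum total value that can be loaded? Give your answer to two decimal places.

Ratios (sorted): C 64.50, E 5.89, D 3.79, A 2.93, B 0.76
take C (4 @ 258); take E (35 @ 206); take D (14 @ 53); take A (15 @ 44); take 3/25 of B → 2.28. Capacity used 71/71.
Total value = 563.28

563.28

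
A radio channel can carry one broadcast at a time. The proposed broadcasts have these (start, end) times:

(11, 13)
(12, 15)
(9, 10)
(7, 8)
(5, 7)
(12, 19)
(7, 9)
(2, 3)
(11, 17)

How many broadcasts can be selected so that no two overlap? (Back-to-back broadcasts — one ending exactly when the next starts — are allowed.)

5

Sorted by end: (2,3)  (5,7)  (7,8)  (7,9)  (9,10)  (11,13)  (12,15)  (11,17)  (12,19)
take (2,3); take (5,7); take (7,8); take (9,10); take (11,13).
Selected 5 broadcasts.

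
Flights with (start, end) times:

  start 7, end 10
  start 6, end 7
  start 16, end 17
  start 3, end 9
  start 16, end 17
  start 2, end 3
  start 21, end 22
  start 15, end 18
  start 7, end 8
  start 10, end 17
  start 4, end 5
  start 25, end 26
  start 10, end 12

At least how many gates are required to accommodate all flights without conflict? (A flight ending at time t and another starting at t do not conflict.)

Count concurrent intervals with a sweep; the peak is the room count.
Events (time:±→running): 2:+→1 3:-→0 3:+→1 4:+→2 5:-→1 6:+→2 7:-→1 7:+→2 7:+→3 8:-→2 9:-→1 10:-→0 10:+→1 10:+→2 12:-→1 15:+→2 16:+→3 16:+→4 … peak 4.

4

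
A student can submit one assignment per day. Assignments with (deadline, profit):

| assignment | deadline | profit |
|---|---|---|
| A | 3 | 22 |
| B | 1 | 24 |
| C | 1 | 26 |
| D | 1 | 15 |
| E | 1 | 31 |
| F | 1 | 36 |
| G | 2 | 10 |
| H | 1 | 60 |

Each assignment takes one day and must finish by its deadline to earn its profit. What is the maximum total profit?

92

Sort by profit descending; place each in the latest free slot ≤ its deadline.
Profit order: H=60 F=36 E=31 C=26 B=24 A=22 D=15 G=10
Assign: H→slot 1, F skipped, E skipped, C skipped, B skipped, A→slot 3, D skipped, G→slot 2.
Slots: [1:H] [2:G] [3:A]
Profit = 60 + 10 + 22 = 92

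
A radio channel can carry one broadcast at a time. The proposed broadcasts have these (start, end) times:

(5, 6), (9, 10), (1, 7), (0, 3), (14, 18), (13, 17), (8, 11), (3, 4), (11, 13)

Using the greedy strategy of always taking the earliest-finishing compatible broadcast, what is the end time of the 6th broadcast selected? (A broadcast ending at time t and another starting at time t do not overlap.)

Greedy by earliest finish: after sorting by end time, pick each interval compatible with the last pick.
By end time: (0,3), (3,4), (5,6), (1,7), (9,10), (8,11), (11,13), (13,17), (14,18).
Pick (0,3); next start ≥ 3 → (3,4); next start ≥ 4 → (5,6); next start ≥ 6 → (9,10); next start ≥ 10 → (11,13); next start ≥ 13 → (13,17).
Selected: (0,3) (3,4) (5,6) (9,10) (11,13) (13,17)

17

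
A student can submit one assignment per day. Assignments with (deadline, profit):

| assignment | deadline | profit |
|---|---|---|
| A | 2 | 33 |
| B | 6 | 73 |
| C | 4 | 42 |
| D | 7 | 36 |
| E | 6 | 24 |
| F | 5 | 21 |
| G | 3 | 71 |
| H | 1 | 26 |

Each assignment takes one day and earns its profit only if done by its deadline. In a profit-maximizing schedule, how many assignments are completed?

Profit order: B=73 G=71 C=42 D=36 A=33 H=26 E=24 F=21
Assign: B→slot 6, G→slot 3, C→slot 4, D→slot 7, A→slot 2, H→slot 1, E→slot 5, F skipped.
Slots: [1:H] [2:A] [3:G] [4:C] [5:E] [6:B] [7:D]
7 of 8 scheduled.

7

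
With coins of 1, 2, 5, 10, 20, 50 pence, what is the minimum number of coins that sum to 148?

7

Greedy: take as many of the largest coin as possible, then repeat with the remainder.
148 = 2×50 + 2×20 + 1×5 + 1×2 + 1×1
Total coins = 2 + 2 + 1 + 1 + 1 = 7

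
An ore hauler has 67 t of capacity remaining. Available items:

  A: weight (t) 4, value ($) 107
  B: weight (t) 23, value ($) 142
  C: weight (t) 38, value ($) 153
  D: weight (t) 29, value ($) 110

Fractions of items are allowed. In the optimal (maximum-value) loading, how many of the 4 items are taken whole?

Greedy by value/weight ratio, highest first.
Order: A (107/4=26.75) > B (142/23=6.17) > C (153/38=4.03) > D (110/29=3.79)
Fill: take A (4 @ 107) → take B (23 @ 142) → take C (38 @ 153) → take 2/29 of D → 7.59; 67/67 used.
3 item(s) taken whole; one partial (take 2/29 of D).

3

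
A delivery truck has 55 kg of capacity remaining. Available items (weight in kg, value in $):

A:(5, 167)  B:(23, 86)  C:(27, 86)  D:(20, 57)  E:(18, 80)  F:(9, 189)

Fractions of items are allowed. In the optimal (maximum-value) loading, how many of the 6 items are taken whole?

Sort by value per unit weight and fill in that order.
Ratios (sorted): A 33.40, F 21.00, E 4.44, B 3.74, C 3.19, D 2.85
take A (5 @ 167); take F (9 @ 189); take E (18 @ 80); take B (23 @ 86). Capacity used 55/55.
4 item(s) taken whole.

4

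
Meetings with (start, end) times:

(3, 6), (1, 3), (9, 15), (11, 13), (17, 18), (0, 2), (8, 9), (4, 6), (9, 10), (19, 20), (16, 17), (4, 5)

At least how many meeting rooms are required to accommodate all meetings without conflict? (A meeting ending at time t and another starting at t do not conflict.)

Count concurrent intervals with a sweep; the peak is the room count.
Events (time:±→running): 0:+→1 1:+→2 2:-→1 3:-→0 3:+→1 4:+→2 4:+→3 … peak 3.

3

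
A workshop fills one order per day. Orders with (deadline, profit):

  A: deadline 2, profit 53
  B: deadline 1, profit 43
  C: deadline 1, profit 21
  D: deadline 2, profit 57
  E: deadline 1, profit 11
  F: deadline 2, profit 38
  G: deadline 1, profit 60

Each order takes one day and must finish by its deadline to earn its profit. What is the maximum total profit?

Profit order: G=60 D=57 A=53 B=43 F=38 C=21 E=11
Assign: G→slot 1, D→slot 2, A skipped, B skipped, F skipped, C skipped, E skipped.
Slots: [1:G] [2:D]
Profit = 60 + 57 = 117

117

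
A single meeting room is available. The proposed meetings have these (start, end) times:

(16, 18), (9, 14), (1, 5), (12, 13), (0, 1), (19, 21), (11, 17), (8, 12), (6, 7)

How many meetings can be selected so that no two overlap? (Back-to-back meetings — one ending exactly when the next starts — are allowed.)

Order by finish time; keep every interval that doesn't clash with the previous kept one.
Sorted by end: (0,1)  (1,5)  (6,7)  (8,12)  (12,13)  (9,14)  (11,17)  (16,18)  (19,21)
take (0,1); take (1,5); take (6,7); take (8,12); take (12,13); take (16,18); take (19,21).
Selected 7 meetings.

7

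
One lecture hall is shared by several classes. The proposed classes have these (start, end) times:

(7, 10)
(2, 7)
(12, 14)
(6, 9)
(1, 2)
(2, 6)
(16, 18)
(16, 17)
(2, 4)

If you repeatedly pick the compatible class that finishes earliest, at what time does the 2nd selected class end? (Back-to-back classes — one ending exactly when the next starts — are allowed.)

Sort by end time and greedily take each interval whose start is ≥ the last chosen end.
By end time: (1,2), (2,4), (2,6), (2,7), (6,9), (7,10), (12,14), (16,17), (16,18).
Pick (1,2); next start ≥ 2 → (2,4); next start ≥ 4 → (6,9); next start ≥ 9 → (12,14); next start ≥ 14 → (16,17).
Selected: (1,2) (2,4) (6,9) (12,14) (16,17)

4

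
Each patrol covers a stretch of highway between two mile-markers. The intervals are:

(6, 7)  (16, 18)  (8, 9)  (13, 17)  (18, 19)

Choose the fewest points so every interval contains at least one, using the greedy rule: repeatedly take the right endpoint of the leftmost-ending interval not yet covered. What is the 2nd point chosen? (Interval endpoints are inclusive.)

Sorted: [6,7] [8,9] [13,17] [16,18] [18,19]
{[6,7]} hit by 7; {[8,9]} hit by 9; {[13,17],[16,18]} hit by 17; {[18,19]} hit by 19.
Points: 7, 9, 17, 19 (4 total).

9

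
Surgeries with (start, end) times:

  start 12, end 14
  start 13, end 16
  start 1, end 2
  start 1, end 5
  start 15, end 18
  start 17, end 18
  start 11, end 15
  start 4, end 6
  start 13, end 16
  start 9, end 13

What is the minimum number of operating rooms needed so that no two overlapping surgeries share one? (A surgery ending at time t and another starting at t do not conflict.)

4

Events (time:±→running): 1:+→1 1:+→2 2:-→1 4:+→2 5:-→1 6:-→0 9:+→1 11:+→2 12:+→3 13:-→2 13:+→3 13:+→4 … peak 4.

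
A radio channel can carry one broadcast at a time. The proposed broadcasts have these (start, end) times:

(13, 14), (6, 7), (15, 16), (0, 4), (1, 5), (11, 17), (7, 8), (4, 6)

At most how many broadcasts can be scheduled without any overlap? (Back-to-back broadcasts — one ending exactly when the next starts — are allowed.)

6

Greedy by earliest finish: after sorting by end time, pick each interval compatible with the last pick.
Sorted by end: (0,4)  (1,5)  (4,6)  (6,7)  (7,8)  (13,14)  (15,16)  (11,17)
take (0,4); skip (1,5); take (4,6); take (6,7); take (7,8); take (13,14); take (15,16).
Selected 6 broadcasts.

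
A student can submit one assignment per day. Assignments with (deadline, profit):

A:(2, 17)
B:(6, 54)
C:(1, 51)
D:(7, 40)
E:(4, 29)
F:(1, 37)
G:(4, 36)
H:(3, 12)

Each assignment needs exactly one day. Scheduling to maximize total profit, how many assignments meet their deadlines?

6

Take jobs in profit order; each goes to the latest open slot no later than its deadline.
By profit: B(d6,54), C(d1,51), D(d7,40), F(d1,37), G(d4,36), E(d4,29), A(d2,17), H(d3,12)
B→slot 6; C→slot 1; D→slot 7; F skipped; G→slot 4; E→slot 3; A→slot 2; H skipped.
6 of 8 scheduled.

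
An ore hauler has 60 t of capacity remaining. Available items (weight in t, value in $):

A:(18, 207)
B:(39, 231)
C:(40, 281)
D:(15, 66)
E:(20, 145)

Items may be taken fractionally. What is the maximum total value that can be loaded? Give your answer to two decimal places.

506.55

Greedy by value/weight ratio, highest first.
Order: A (207/18=11.50) > E (145/20=7.25) > C (281/40=7.03) > B (231/39=5.92) > D (66/15=4.40)
Fill: take A (18 @ 207) → take E (20 @ 145) → take 22/40 of C → 154.55; 60/60 used.
Total value = 506.55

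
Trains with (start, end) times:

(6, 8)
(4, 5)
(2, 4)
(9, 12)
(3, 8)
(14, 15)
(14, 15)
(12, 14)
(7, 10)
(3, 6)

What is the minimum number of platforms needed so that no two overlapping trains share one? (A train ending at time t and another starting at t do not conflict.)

The answer is the maximum number of intervals overlapping at any instant.
Events (time:±→running): 2:+→1 3:+→2 3:+→3 … peak 3.

3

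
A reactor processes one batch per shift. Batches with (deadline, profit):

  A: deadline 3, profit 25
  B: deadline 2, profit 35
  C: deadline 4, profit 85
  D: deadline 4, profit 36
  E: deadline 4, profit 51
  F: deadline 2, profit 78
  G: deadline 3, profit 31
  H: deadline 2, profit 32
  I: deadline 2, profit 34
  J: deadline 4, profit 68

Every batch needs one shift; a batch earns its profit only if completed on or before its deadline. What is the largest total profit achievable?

282

Take jobs in profit order; each goes to the latest open slot no later than its deadline.
Profit order: C=85 F=78 J=68 E=51 D=36 B=35 I=34 H=32 G=31 A=25
Assign: C→slot 4, F→slot 2, J→slot 3, E→slot 1, D skipped, B skipped, I skipped, H skipped, G skipped, A skipped.
Slots: [1:E] [2:F] [3:J] [4:C]
Profit = 51 + 78 + 68 + 85 = 282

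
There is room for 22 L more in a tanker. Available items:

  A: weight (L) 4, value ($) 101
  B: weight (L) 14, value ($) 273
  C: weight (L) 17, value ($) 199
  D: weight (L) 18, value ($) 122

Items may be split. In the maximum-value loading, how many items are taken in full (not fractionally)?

Sort by value per unit weight and fill in that order.
Order: A (101/4=25.25) > B (273/14=19.50) > C (199/17=11.71) > D (122/18=6.78)
Fill: take A (4 @ 101) → take B (14 @ 273) → take 4/17 of C → 46.82; 22/22 used.
2 item(s) taken whole; one partial (take 4/17 of C).

2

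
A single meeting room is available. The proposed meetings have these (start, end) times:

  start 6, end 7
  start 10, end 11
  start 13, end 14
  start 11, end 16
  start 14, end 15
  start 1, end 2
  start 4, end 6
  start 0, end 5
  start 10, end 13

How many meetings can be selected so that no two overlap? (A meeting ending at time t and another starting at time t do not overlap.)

6

Order by finish time; keep every interval that doesn't clash with the previous kept one.
Sorted by end: (1,2)  (0,5)  (4,6)  (6,7)  (10,11)  (10,13)  (13,14)  (14,15)  (11,16)
take (1,2); skip (0,5); take (4,6); take (6,7); take (10,11); take (13,14); take (14,15); skip (11,16).
Selected 6 meetings.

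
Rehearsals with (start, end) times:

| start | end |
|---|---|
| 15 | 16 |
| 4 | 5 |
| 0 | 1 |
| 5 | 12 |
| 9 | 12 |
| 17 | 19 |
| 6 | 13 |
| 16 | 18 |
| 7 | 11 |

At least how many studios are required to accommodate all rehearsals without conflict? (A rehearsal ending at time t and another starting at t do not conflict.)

The answer is the maximum number of intervals overlapping at any instant.
Events (time:±→running): 0:+→1 1:-→0 4:+→1 5:-→0 5:+→1 6:+→2 7:+→3 9:+→4 … peak 4.

4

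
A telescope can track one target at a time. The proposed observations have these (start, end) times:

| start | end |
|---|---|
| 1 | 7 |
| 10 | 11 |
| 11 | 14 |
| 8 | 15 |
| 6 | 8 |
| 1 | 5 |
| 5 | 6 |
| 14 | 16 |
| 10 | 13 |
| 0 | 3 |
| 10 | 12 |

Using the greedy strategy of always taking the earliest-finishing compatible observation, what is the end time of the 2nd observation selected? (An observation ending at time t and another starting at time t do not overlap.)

By end time: (0,3), (1,5), (5,6), (1,7), (6,8), (10,11), (10,12), (10,13), (11,14), (8,15), (14,16).
Pick (0,3); next start ≥ 3 → (5,6); next start ≥ 6 → (6,8); next start ≥ 8 → (10,11); next start ≥ 11 → (11,14); next start ≥ 14 → (14,16).
Selected: (0,3) (5,6) (6,8) (10,11) (11,14) (14,16)

6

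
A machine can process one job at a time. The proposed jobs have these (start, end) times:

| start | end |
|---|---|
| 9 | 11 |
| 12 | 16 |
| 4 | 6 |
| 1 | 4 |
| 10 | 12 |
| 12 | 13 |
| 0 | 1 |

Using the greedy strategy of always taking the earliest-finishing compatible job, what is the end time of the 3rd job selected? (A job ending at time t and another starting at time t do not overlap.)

Order by finish time; keep every interval that doesn't clash with the previous kept one.
By end time: (0,1), (1,4), (4,6), (9,11), (10,12), (12,13), (12,16).
Pick (0,1); next start ≥ 1 → (1,4); next start ≥ 4 → (4,6); next start ≥ 6 → (9,11); next start ≥ 11 → (12,13).
Selected: (0,1) (1,4) (4,6) (9,11) (12,13)

6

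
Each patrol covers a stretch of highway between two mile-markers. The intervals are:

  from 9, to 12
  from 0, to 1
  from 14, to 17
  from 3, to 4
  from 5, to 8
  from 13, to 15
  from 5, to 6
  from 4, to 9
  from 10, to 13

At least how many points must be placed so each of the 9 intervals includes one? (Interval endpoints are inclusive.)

5

Sorted: [0,1] [3,4] [5,6] [5,8] [4,9] [9,12] [10,13] [13,15] [14,17]
{[0,1]} hit by 1; {[3,4]} hit by 4; {[5,6],[5,8],[4,9]} hit by 6; {[9,12],[10,13]} hit by 12; {[13,15],[14,17]} hit by 15.
Points: 1, 4, 6, 12, 15 (5 total).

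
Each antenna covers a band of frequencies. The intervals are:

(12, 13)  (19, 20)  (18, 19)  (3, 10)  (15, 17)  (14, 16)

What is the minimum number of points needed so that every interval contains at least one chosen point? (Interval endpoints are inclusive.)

4

By right end: [3,10]  [12,13]  [14,16]  [15,17]  [18,19]  [19,20]
[3,10] uncovered → point at 10; [12,13] uncovered → point at 13; [14,16] uncovered → point at 16; [18,19] uncovered → point at 19.
Points: 10, 13, 16, 19 (4 total).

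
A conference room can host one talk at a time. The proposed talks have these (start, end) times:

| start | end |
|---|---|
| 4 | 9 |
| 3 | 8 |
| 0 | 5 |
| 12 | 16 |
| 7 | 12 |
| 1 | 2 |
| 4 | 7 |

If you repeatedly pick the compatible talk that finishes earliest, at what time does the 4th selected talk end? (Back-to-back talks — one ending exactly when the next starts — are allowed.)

Sorted by end: (1,2)  (0,5)  (4,7)  (3,8)  (4,9)  (7,12)  (12,16)
take (1,2); take (4,7); take (7,12); take (12,16).
Selected: (1,2) (4,7) (7,12) (12,16)

16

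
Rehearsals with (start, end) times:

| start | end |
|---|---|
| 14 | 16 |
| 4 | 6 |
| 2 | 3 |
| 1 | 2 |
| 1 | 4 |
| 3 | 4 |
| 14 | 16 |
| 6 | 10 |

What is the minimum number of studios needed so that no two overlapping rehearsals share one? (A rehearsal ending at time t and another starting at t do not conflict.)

2

Events (time:±→running): 1:+→1 1:+→2 … peak 2.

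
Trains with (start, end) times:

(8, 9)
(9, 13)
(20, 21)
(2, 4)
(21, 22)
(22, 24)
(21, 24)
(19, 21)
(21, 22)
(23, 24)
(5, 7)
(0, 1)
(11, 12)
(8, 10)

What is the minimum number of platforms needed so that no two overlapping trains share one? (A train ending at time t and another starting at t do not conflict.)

3

Events (time:±→running): 0:+→1 1:-→0 2:+→1 4:-→0 5:+→1 7:-→0 8:+→1 8:+→2 9:-→1 9:+→2 10:-→1 11:+→2 12:-→1 13:-→0 19:+→1 20:+→2 21:-→1 21:-→0 21:+→1 21:+→2 21:+→3 … peak 3.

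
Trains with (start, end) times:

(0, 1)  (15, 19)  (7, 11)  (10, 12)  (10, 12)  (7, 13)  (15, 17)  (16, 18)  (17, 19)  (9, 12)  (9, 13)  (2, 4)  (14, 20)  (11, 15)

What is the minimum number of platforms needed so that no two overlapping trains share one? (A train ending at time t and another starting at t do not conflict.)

Count concurrent intervals with a sweep; the peak is the room count.
starts: [0, 2, 7, 7, 9, 9, 10, 10, 11, 14, 15, 15, 16, 17]
ends:   [1, 4, 11, 12, 12, 12, 13, 13, 15, 17, 18, 19, 19, 20]
s0→1 e1→0 s2→1 e4→0 s7→1 s7→2 s9→3 s9→4 s10→5 s10→6  — peak 6.

6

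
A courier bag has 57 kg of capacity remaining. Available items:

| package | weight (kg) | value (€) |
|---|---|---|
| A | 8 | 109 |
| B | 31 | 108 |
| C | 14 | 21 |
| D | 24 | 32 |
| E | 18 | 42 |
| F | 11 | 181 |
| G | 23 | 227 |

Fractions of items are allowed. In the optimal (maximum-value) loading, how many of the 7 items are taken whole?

3

Greedy by value/weight ratio, highest first.
Ratios (sorted): F 16.45, A 13.62, G 9.87, B 3.48, E 2.33, C 1.50, D 1.33
take F (11 @ 181); take A (8 @ 109); take G (23 @ 227); take 15/31 of B → 52.26. Capacity used 57/57.
3 item(s) taken whole; one partial (take 15/31 of B).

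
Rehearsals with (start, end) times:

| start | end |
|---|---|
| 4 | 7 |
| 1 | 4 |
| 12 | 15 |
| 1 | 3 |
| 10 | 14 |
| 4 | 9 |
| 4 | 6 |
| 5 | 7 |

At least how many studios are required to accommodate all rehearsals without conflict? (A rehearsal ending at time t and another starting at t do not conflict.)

starts: [1, 1, 4, 4, 4, 5, 10, 12]
ends:   [3, 4, 6, 7, 7, 9, 14, 15]
s1→1 s1→2 e3→1 e4→0 s4→1 s4→2 s4→3 s5→4  — peak 4.

4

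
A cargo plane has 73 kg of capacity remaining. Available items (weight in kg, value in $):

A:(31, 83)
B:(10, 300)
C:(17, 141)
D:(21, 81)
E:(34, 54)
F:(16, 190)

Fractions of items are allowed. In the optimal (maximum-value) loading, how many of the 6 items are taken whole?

4

Greedy by value/weight ratio, highest first.
Order: B (300/10=30.00) > F (190/16=11.88) > C (141/17=8.29) > D (81/21=3.86) > A (83/31=2.68) > E (54/34=1.59)
Fill: take B (10 @ 300) → take F (16 @ 190) → take C (17 @ 141) → take D (21 @ 81) → take 9/31 of A → 24.10; 73/73 used.
4 item(s) taken whole; one partial (take 9/31 of A).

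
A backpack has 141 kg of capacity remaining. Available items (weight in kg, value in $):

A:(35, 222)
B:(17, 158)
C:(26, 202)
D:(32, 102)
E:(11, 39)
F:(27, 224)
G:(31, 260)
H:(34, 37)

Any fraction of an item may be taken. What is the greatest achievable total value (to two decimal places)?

Greedy by value/weight ratio, highest first.
Ratios (sorted): B 9.29, G 8.39, F 8.30, C 7.77, A 6.34, E 3.55, D 3.19, H 1.09
take B (17 @ 158); take G (31 @ 260); take F (27 @ 224); take C (26 @ 202); take A (35 @ 222); take 5/11 of E → 17.73. Capacity used 141/141.
Total value = 1083.73

1083.73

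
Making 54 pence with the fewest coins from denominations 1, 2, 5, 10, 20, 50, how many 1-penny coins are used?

Use the largest denomination that fits, subtract, and repeat.
54 − 1×50→4 − 2×2→0
Count of 1: 0

0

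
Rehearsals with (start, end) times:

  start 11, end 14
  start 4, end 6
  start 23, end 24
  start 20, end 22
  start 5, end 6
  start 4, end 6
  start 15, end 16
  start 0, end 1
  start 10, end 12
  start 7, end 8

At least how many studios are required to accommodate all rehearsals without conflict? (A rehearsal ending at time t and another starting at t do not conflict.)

3

The answer is the maximum number of intervals overlapping at any instant.
starts: [0, 4, 4, 5, 7, 10, 11, 15, 20, 23]
ends:   [1, 6, 6, 6, 8, 12, 14, 16, 22, 24]
s0→1 e1→0 s4→1 s4→2 s5→3  — peak 3.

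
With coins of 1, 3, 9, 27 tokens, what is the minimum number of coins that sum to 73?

Greedy: take as many of the largest coin as possible, then repeat with the remainder.
73 − 2×27→19 − 2×9→1 − 1×1→0
Total coins = 2 + 2 + 1 = 5

5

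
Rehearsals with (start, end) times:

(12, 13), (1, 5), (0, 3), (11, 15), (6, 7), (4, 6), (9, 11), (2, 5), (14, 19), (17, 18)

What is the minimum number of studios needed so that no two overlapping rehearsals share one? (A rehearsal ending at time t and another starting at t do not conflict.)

3

The answer is the maximum number of intervals overlapping at any instant.
Events (time:±→running): 0:+→1 1:+→2 2:+→3 … peak 3.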